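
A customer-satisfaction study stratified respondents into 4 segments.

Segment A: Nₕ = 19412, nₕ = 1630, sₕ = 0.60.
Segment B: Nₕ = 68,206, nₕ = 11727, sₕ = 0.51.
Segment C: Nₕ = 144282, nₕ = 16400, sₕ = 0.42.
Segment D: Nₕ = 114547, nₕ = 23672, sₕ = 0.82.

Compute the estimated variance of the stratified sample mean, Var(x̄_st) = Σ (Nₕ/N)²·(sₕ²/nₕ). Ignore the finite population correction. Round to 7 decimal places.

0.0000065

N = 346447; Wₕ = Nₕ/N.
segment A: (19412/346447)²·0.60²/1630 = 0.0000006934
segment B: (68206/346447)²·0.51²/11727 = 0.0000008597
segment C: (144282/346447)²·0.42²/16400 = 0.0000018655
segment D: (114547/346447)²·0.82²/23672 = 0.0000031052
Sum = 0.0000065238 → 0.0000065.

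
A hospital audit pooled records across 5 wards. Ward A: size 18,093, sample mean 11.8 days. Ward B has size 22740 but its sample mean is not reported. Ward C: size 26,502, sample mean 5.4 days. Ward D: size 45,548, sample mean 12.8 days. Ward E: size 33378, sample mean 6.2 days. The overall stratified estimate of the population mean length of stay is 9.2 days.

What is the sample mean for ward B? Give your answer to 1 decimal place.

8.8

N = 18093 + 22740 + 26502 + 45548 + 33378 = 146261.
Overall total = μ·N = 9.2·146261 = 1345601.2.
Subtract the known strata: 18093·11.8 + 26502·5.4 + 45548·12.8 + 33378·6.2 = 1146566.2.
Remaining total for ward B: 1345601.2 − 1146566.2 = 199035.
Divide by its size: 199035 / 22740 = 8.753... → 8.8.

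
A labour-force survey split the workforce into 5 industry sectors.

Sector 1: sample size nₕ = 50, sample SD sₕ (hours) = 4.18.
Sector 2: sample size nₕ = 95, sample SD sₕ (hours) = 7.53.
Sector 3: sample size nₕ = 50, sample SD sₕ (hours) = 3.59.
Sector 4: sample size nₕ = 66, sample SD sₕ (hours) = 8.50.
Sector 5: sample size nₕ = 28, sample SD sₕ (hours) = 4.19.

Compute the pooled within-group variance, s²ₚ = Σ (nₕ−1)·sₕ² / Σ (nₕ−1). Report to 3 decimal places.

42.211

1: (50−1)·4.18² = 49·17.4724 = 856.1476
2: (95−1)·7.53² = 94·56.7009 = 5329.8846
3: (50−1)·3.59² = 49·12.8881 = 631.5169
4: (66−1)·8.50² = 65·72.25 = 4696.25
5: (28−1)·4.19² = 27·17.5561 = 474.0147
Numerator = 11987.8138; denominator = Σ(nₕ−1) = 284.
s²ₚ = 11987.8138/284 = 42.21061... → 42.211.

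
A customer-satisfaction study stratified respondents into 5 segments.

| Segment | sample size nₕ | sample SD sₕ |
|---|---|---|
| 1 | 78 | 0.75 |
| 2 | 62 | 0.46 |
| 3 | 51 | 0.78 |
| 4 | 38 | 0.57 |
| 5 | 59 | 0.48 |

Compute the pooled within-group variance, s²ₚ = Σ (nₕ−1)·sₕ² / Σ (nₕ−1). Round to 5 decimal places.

0.39585

Degrees of freedom: 77 + 61 + 50 + 37 + 58 = 283.
Σ(nₕ−1)sₕ² = 77·0.5625 + 61·0.2116 + 50·0.6084 + 37·0.3249 + 58·0.2304 = 112.0246.
s²ₚ = 112.0246 / 283 = 0.3958466... → 0.39585.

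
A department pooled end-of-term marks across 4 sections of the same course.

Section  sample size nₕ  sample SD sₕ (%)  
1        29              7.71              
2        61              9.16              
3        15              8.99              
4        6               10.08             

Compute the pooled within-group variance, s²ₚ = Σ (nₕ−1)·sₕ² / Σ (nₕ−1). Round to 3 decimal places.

Degrees of freedom: 28 + 60 + 14 + 5 = 107.
Σ(nₕ−1)sₕ² = 28·59.4441 + 60·83.9056 + 14·80.8201 + 5·101.6064 = 8338.2842.
s²ₚ = 8338.2842 / 107 = 77.92789... → 77.928.

77.928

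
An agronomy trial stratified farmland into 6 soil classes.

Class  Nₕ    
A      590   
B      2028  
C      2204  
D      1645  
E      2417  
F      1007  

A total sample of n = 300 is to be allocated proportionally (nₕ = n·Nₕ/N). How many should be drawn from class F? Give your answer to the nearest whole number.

31

N = 590 + 2028 + 2204 + 1645 + 2417 + 1007 = 9891.
n_F = 300·1007/9891 = 30.543... → 31.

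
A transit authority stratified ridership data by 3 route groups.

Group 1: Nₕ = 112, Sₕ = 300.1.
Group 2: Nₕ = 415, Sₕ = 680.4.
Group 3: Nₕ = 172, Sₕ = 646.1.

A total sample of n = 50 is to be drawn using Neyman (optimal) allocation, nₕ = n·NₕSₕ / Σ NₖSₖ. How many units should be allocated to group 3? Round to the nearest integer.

13

1: NₕSₕ = 112·300.1 = 33611.2
2: NₕSₕ = 415·680.4 = 282366
3: NₕSₕ = 172·646.1 = 111129.2
Σ NₕSₕ = 427106.4.
n_3 = 50·111129.2/427106.4 = 13.010... → 13.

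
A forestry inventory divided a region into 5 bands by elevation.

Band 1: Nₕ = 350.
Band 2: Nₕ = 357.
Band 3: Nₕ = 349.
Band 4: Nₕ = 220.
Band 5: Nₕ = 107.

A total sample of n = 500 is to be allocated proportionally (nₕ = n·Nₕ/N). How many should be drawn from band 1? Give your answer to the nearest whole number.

127

N = 350 + 357 + 349 + 220 + 107 = 1383.
n_1 = 500·350/1383 = 126.537... → 127.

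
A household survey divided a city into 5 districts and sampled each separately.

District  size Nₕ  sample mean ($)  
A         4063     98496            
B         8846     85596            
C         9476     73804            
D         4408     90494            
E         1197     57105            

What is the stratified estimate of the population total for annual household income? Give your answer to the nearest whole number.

2323990405

A: 4063·98496 = 400189248
B: 8846·85596 = 757182216
C: 9476·73804 = 699366704
D: 4408·90494 = 398897552
E: 1197·57105 = 68354685
τ̂ = Σ Nₕx̄ₕ = 2323990405.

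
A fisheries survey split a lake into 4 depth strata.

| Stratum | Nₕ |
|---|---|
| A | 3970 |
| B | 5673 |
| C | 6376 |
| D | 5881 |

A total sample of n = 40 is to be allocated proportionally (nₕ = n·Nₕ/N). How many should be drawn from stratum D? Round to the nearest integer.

N = 3970 + 5673 + 6376 + 5881 = 21900.
n_D = 40·5881/21900 = 10.742... → 11.

11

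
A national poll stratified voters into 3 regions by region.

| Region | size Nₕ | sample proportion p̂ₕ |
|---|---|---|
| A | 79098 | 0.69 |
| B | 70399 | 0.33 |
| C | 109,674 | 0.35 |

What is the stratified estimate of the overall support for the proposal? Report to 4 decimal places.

0.4483

Wₕ = Nₕ/N with N = 259171: 0.3052, 0.2716, 0.4232.
p̂_st = 0.3052·0.69 + 0.2716·0.33 + 0.4232·0.35 ≈ 0.448334... → 0.4483.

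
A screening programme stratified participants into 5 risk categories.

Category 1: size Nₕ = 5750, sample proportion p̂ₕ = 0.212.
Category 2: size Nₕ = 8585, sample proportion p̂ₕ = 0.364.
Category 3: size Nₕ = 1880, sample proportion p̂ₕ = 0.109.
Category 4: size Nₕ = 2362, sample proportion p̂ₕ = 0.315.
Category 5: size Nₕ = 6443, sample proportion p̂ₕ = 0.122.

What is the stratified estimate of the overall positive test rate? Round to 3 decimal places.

N = 5750 + 8585 + 1880 + 2362 + 6443 = 25020.
Overall proportion = Σ (Nₕ/N)·p̂ₕ.
Σ Nₕp̂ₕ = 1219 + 3124.94 + 204.92 + 744.03 + 786.046 = 6078.936.
6078.936 / 25020 = 0.24296... → 0.243.

0.243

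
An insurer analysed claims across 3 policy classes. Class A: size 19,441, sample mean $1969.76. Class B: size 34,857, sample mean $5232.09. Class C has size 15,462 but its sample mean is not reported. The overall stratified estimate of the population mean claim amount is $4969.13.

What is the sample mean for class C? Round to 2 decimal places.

8147.55

Σ Nₕx̄ₕ = N·μ, so 15462·x̄_C = 69760·4969.13 − (19441·1969.76 + 34857·5232.09).
= 346646508.8 − 220669065.29 = 125977443.51.
x̄_C = 125977443.51 / 15462 = 8147.5516... → 8147.55.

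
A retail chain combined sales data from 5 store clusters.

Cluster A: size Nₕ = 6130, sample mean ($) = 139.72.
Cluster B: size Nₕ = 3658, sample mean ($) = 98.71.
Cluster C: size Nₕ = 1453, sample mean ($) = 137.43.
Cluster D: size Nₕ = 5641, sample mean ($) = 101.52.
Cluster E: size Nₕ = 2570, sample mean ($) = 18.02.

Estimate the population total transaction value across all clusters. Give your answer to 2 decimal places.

2036236.29

A: 6130·139.72 = 856483.6
B: 3658·98.71 = 361081.18
C: 1453·137.43 = 199685.79
D: 5641·101.52 = 572674.32
E: 2570·18.02 = 46311.4
τ̂ = Σ Nₕx̄ₕ = 2036236.29.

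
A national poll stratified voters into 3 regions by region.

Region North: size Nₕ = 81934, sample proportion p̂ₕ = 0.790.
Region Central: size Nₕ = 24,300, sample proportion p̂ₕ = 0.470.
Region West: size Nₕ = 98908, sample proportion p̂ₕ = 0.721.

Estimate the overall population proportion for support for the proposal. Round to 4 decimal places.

Wₕ = Nₕ/N with N = 205142: 0.3994, 0.1185, 0.4821.
p̂_st = 0.3994·0.790 + 0.1185·0.470 + 0.4821·0.721 ≈ 0.718827... → 0.7188.

0.7188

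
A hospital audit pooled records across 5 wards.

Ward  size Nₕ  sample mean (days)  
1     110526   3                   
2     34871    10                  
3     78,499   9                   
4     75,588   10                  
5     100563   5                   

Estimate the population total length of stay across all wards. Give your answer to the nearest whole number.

1: 110526·3 = 331578
2: 34871·10 = 348710
3: 78499·9 = 706491
4: 75588·10 = 755880
5: 100563·5 = 502815
τ̂ = Σ Nₕx̄ₕ = 2645474.

2645474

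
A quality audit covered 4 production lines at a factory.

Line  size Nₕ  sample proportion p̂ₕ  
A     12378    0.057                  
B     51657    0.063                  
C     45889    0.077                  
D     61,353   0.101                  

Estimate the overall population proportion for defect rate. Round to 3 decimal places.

0.080

Wₕ = Nₕ/N with N = 171277: 0.0723, 0.3016, 0.2679, 0.3582.
p̂_st = 0.0723·0.057 + 0.3016·0.063 + 0.2679·0.077 + 0.3582·0.101 ≈ 0.07993... → 0.080.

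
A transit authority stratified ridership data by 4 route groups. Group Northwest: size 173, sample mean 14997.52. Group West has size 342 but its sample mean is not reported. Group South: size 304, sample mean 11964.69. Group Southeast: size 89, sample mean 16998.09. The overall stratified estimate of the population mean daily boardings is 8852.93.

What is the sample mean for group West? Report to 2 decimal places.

N = 173 + 342 + 304 + 89 = 908.
Overall total = μ·N = 8852.93·908 = 8038460.44.
Subtract the known strata: 173·14997.52 + 304·11964.69 + 89·16998.09 = 7744666.73.
Remaining total for group West: 8038460.44 − 7744666.73 = 293793.71.
Divide by its size: 293793.71 / 342 = 859.0459... → 859.05.

859.05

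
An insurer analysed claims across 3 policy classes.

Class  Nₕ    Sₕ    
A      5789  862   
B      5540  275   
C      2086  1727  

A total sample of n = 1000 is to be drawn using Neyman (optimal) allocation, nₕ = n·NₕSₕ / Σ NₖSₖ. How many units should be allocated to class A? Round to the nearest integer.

493

A: NₕSₕ = 5789·862 = 4990118
B: NₕSₕ = 5540·275 = 1523500
C: NₕSₕ = 2086·1727 = 3602522
Σ NₕSₕ = 10116140.
n_A = 1000·4990118/10116140 = 493.283... → 493.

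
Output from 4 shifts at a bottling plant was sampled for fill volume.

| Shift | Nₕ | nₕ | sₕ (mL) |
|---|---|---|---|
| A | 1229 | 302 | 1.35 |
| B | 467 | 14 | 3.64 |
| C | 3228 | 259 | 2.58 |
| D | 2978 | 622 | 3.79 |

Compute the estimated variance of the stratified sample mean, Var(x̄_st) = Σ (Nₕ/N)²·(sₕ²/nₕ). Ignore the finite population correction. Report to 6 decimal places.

0.011020

N = 7902. Term for each stratum: Wₕ²sₕ²/nₕ.
Var(x̄_st) = 0.000145979 + 0.003305479 + 0.004288769 + 0.003279921 = 0.011020148 → 0.011020.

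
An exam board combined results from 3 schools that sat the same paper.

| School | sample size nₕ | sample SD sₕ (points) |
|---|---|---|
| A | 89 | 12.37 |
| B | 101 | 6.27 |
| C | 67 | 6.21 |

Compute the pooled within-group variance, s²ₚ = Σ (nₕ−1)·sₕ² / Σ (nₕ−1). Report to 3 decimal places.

A: (89−1)·12.37² = 88·153.0169 = 13465.4872
B: (101−1)·6.27² = 100·39.3129 = 3931.29
C: (67−1)·6.21² = 66·38.5641 = 2545.2306
Numerator = 19942.0078; denominator = Σ(nₕ−1) = 254.
s²ₚ = 19942.0078/254 = 78.51184... → 78.512.

78.512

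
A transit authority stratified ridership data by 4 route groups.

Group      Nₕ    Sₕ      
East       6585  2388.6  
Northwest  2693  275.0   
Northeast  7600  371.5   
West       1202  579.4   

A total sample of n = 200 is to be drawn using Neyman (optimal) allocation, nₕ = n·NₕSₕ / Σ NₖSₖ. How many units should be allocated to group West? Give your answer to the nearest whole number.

Σ NₕSₕ = 6585·2388.6 + 2693·275.0 + 7600·371.5 + 1202·579.4 = 19989344.8.
Share for West: 696438.8/19989344.8 = 0.03484.
n_West = 200 × 0.03484 = 6.968... → 7.

7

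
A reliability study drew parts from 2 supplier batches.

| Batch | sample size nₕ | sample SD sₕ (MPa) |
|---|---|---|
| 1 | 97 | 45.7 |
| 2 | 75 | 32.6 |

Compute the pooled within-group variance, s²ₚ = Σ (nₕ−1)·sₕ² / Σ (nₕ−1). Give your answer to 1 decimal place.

1: (97−1)·45.7² = 96·2088.49 = 200495.04
2: (75−1)·32.6² = 74·1062.76 = 78644.24
Numerator = 279139.28; denominator = Σ(nₕ−1) = 170.
s²ₚ = 279139.28/170 = 1641.996... → 1642.0.

1642.0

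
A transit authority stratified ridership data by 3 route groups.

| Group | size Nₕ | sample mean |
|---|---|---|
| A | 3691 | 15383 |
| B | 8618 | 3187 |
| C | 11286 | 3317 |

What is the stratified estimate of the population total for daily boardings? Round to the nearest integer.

121679881

A: 3691·15383 = 56778653
B: 8618·3187 = 27465566
C: 11286·3317 = 37435662
τ̂ = Σ Nₕx̄ₕ = 121679881.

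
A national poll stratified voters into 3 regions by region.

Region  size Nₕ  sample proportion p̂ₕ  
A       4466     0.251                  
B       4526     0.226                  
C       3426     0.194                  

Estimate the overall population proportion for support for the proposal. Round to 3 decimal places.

N = 4466 + 4526 + 3426 = 12418.
Overall proportion = Σ (Nₕ/N)·p̂ₕ.
Σ Nₕp̂ₕ = 1120.966 + 1022.876 + 664.644 = 2808.486.
2808.486 / 12418 = 0.22616... → 0.226.

0.226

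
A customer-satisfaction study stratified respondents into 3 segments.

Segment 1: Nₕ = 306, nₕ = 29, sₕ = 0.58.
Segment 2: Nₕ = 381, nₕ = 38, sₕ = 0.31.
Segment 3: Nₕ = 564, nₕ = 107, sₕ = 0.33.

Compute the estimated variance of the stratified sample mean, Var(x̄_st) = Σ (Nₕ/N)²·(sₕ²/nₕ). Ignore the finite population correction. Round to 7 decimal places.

N = 1251. Term for each stratum: Wₕ²sₕ²/nₕ.
Var(x̄_st) = 0.0006940428 + 0.0002345714 + 0.0002068653 = 0.0011354795 → 0.0011355.

0.0011355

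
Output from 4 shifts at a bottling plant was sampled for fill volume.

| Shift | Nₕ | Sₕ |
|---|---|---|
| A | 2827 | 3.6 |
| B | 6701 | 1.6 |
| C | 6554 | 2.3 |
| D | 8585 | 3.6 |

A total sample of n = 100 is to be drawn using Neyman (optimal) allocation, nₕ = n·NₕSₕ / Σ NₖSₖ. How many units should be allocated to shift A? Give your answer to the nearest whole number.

A: NₕSₕ = 2827·3.6 = 10177.2
B: NₕSₕ = 6701·1.6 = 10721.6
C: NₕSₕ = 6554·2.3 = 15074.2
D: NₕSₕ = 8585·3.6 = 30906
Σ NₕSₕ = 66879.
n_A = 100·10177.2/66879 = 15.217... → 15.

15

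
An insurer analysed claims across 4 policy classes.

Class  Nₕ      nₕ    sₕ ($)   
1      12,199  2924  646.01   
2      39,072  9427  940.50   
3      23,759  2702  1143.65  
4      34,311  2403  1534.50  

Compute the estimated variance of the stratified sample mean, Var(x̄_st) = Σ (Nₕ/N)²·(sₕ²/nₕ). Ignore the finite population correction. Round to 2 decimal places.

N = 109341. Term for each stratum: Wₕ²sₕ²/nₕ.
Var(x̄_st) = 1.77657 + 11.98145 + 22.85552 + 96.48964 = 133.10318 → 133.10.

133.10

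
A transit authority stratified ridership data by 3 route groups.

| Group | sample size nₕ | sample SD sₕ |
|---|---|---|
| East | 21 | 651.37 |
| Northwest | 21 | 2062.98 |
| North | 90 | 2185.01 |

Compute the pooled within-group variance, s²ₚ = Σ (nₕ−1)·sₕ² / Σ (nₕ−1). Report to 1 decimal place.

4019483.0

Degrees of freedom: 20 + 20 + 89 = 129.
Σ(nₕ−1)sₕ² = 20·424282.8769 + 20·4255886.4804 + 89·4774268.7001 = 518513301.4549.
s²ₚ = 518513301.4549 / 129 = 4019482.957... → 4019483.0.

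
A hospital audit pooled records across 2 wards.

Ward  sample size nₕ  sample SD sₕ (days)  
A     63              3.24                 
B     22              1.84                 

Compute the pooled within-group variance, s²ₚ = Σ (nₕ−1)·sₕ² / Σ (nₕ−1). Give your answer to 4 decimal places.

8.6982

A: (63−1)·3.24² = 62·10.4976 = 650.8512
B: (22−1)·1.84² = 21·3.3856 = 71.0976
Numerator = 721.9488; denominator = Σ(nₕ−1) = 83.
s²ₚ = 721.9488/83 = 8.698178... → 8.6982.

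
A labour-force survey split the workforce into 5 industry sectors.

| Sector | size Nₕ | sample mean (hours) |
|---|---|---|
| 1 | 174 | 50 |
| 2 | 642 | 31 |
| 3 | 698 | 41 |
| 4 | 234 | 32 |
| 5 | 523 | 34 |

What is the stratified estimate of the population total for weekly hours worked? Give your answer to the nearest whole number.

82490

Estimate total by summing Nₕ·x̄ₕ over strata.
174·50 + 642·31 + 698·41 + 234·32 + 523·34 = 8700 + 19902 + 28618 + 7488 + 17782 = 82490.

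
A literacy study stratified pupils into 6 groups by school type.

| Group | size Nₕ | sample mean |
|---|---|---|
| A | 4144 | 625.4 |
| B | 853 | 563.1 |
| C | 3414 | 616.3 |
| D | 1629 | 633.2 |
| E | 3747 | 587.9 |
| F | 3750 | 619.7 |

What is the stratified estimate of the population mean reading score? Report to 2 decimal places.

x̄_st = (Σ Nₕx̄ₕ) / (Σ Nₕ) = (4144·625.4 + 853·563.1 + 3414·616.3 + 1629·633.2 + 3747·587.9 + 3750·619.7) / 17537
= 10734249.2 / 17537 = 612.0915... → 612.09.

612.09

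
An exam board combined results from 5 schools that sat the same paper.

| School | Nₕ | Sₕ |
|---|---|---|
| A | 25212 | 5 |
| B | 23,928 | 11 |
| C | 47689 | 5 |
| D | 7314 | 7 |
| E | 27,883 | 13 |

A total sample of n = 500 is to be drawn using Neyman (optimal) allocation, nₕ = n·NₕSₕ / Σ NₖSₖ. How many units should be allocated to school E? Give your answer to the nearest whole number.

A: NₕSₕ = 25212·5 = 126060
B: NₕSₕ = 23928·11 = 263208
C: NₕSₕ = 47689·5 = 238445
D: NₕSₕ = 7314·7 = 51198
E: NₕSₕ = 27883·13 = 362479
Σ NₕSₕ = 1041390.
n_E = 500·362479/1041390 = 174.036... → 174.

174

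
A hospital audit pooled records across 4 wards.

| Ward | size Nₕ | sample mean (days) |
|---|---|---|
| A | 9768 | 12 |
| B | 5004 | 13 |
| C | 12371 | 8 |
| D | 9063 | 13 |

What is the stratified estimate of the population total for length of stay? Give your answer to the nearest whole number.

A: 9768·12 = 117216
B: 5004·13 = 65052
C: 12371·8 = 98968
D: 9063·13 = 117819
τ̂ = Σ Nₕx̄ₕ = 399055.

399055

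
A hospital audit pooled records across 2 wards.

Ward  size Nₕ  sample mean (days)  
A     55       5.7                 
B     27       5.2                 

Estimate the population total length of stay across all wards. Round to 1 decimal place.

453.9

A: 55·5.7 = 313.5
B: 27·5.2 = 140.4
τ̂ = Σ Nₕx̄ₕ = 453.9.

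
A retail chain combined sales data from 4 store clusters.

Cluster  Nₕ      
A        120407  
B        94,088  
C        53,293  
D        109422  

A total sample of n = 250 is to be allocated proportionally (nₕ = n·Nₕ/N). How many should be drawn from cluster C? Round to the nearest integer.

35

N = 120407 + 94088 + 53293 + 109422 = 377210.
n_C = 250·53293/377210 = 35.321... → 35.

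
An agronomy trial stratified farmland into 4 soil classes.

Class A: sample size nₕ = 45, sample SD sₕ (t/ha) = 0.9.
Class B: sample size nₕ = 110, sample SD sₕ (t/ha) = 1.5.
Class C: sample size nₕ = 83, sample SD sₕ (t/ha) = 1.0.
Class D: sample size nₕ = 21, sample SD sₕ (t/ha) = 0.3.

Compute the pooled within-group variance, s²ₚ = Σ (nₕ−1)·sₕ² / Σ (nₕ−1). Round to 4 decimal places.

1.4302

A: (45−1)·0.9² = 44·0.81 = 35.64
B: (110−1)·1.5² = 109·2.25 = 245.25
C: (83−1)·1.0² = 82·1 = 82
D: (21−1)·0.3² = 20·0.09 = 1.8
Numerator = 364.69; denominator = Σ(nₕ−1) = 255.
s²ₚ = 364.69/255 = 1.430157... → 1.4302.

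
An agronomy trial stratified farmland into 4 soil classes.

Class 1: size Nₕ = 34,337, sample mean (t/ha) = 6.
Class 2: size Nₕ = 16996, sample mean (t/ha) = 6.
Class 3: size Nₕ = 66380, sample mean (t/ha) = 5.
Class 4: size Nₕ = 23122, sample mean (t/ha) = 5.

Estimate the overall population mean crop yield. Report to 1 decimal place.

N = 140835; weights Wₕ = Nₕ/N = (0.2438, 0.1207, 0.4713, 0.1642).
x̄_st = Σ Wₕ·x̄ₕ = 0.2438·6 + 0.1207·6 + 0.4713·5 + 0.1642·5 ≈ 5.364...
→ 5.4.

5.4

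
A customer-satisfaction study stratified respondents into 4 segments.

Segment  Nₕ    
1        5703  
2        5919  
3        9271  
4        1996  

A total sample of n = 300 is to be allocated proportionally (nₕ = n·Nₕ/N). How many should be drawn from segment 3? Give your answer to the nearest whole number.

Share of segment 3 = 9271/22889 = 0.40504.
Allocate 300 × 0.40504 = 121.513... → 122.

122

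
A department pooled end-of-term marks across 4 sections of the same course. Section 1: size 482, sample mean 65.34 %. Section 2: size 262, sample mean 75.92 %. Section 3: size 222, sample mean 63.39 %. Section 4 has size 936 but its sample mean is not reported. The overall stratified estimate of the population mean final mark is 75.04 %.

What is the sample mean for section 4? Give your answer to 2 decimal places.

82.55

N = 482 + 262 + 222 + 936 = 1902.
Overall total = μ·N = 75.04·1902 = 142726.08.
Subtract the known strata: 482·65.34 + 262·75.92 + 222·63.39 = 65457.5.
Remaining total for section 4: 142726.08 − 65457.5 = 77268.58.
Divide by its size: 77268.58 / 936 = 82.5519... → 82.55.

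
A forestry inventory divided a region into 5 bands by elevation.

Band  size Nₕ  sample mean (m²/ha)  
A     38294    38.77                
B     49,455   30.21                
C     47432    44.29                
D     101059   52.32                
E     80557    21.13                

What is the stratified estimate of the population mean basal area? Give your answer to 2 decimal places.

x̄_st = (Σ Nₕx̄ₕ) / (Σ Nₕ) = (38294·38.77 + 49455·30.21 + 47432·44.29 + 101059·52.32 + 80557·21.13) / 316797
= 12069033.5 / 316797 = 38.0971... → 38.10.

38.10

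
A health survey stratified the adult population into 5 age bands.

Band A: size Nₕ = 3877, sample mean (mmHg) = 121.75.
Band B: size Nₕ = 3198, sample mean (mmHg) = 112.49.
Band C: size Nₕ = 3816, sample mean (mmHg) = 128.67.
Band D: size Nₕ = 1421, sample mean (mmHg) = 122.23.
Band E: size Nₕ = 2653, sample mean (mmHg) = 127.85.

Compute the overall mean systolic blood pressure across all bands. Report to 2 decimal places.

122.66

N = 3877 + 3198 + 3816 + 1421 + 2653 = 14965.
Weight each subgroup mean by Nₕ/N and sum.
Σ Nₕx̄ₕ = 3877·121.75 + 3198·112.49 + 3816·128.67 + 1421·122.23 + 2653·127.85 = 472024.75 + 359743.02 + 491004.72 + 173688.83 + 339186.05 = 1835647.37.
Divide by N: 1835647.37 / 14965 = 122.6627... → 122.66.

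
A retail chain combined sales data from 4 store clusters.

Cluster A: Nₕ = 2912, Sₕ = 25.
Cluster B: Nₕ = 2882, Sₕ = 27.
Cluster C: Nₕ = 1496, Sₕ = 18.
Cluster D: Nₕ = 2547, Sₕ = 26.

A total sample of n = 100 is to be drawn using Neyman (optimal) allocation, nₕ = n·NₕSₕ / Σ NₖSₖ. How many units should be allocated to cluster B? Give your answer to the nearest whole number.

A: NₕSₕ = 2912·25 = 72800
B: NₕSₕ = 2882·27 = 77814
C: NₕSₕ = 1496·18 = 26928
D: NₕSₕ = 2547·26 = 66222
Σ NₕSₕ = 243764.
n_B = 100·77814/243764 = 31.922... → 32.

32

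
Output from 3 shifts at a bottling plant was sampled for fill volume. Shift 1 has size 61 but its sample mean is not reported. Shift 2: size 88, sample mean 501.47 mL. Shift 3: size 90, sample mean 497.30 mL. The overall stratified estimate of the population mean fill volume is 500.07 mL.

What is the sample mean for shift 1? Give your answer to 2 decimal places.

502.14

N = 61 + 88 + 90 = 239.
Overall total = μ·N = 500.07·239 = 119516.73.
Subtract the known strata: 88·501.47 + 90·497.30 = 88886.36.
Remaining total for shift 1: 119516.73 − 88886.36 = 30630.37.
Divide by its size: 30630.37 / 61 = 502.1372... → 502.14.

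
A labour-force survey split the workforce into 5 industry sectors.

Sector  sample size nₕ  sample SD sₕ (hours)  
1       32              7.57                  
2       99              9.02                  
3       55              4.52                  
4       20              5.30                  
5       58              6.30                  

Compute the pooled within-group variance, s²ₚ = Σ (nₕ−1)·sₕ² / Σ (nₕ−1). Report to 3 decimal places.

Degrees of freedom: 31 + 98 + 54 + 19 + 57 = 259.
Σ(nₕ−1)sₕ² = 31·57.3049 + 98·81.3604 + 54·20.4304 + 19·28.09 + 57·39.69 = 13649.0527.
s²ₚ = 13649.0527 / 259 = 52.69905... → 52.699.

52.699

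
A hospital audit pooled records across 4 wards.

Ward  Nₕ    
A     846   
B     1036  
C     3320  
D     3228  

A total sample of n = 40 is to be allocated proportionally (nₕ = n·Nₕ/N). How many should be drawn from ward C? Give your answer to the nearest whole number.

Share of ward C = 3320/8430 = 0.39383.
Allocate 40 × 0.39383 = 15.753... → 16.

16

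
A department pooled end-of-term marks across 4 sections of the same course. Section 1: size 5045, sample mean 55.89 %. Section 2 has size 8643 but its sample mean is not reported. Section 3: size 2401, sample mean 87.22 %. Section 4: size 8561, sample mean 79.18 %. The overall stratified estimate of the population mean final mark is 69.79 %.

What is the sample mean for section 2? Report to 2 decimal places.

63.76

N = 5045 + 8643 + 2401 + 8561 = 24650.
Overall total = μ·N = 69.79·24650 = 1720323.5.
Subtract the known strata: 5045·55.89 + 2401·87.22 + 8561·79.18 = 1169240.25.
Remaining total for section 2: 1720323.5 − 1169240.25 = 551083.25.
Divide by its size: 551083.25 / 8643 = 63.7606... → 63.76.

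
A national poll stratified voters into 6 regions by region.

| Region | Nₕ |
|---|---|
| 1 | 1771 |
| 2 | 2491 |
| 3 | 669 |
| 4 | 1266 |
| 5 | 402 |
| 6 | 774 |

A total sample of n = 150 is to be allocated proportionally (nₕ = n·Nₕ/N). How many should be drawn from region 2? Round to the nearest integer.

51

Share of region 2 = 2491/7373 = 0.33785.
Allocate 150 × 0.33785 = 50.678... → 51.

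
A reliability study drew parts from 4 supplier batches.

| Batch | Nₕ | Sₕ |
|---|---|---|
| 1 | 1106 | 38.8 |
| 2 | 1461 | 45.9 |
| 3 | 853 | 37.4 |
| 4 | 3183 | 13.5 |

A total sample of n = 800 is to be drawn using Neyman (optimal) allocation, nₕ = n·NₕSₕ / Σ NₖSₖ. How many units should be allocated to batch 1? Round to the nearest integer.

1: NₕSₕ = 1106·38.8 = 42912.8
2: NₕSₕ = 1461·45.9 = 67059.9
3: NₕSₕ = 853·37.4 = 31902.2
4: NₕSₕ = 3183·13.5 = 42970.5
Σ NₕSₕ = 184845.4.
n_1 = 800·42912.8/184845.4 = 185.724... → 186.

186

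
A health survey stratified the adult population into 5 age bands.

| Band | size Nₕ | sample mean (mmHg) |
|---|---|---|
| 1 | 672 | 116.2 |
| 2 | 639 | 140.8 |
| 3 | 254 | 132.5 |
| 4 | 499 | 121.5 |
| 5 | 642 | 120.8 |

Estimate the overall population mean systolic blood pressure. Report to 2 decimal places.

125.61

N = 672 + 639 + 254 + 499 + 642 = 2706.
Weight each subgroup mean by Nₕ/N and sum.
Σ Nₕx̄ₕ = 672·116.2 + 639·140.8 + 254·132.5 + 499·121.5 + 642·120.8 = 78086.4 + 89971.2 + 33655 + 60628.5 + 77553.6 = 339894.7.
Divide by N: 339894.7 / 2706 = 125.6078... → 125.61.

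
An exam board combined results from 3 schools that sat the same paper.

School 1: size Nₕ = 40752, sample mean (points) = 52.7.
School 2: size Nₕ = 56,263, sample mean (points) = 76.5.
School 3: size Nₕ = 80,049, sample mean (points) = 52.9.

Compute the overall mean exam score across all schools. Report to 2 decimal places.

60.35

N = 177064; weights Wₕ = Nₕ/N = (0.2302, 0.3178, 0.4521).
x̄_st = Σ Wₕ·x̄ₕ = 0.2302·52.7 + 0.3178·76.5 + 0.4521·52.9 ≈ 60.3530...
→ 60.35.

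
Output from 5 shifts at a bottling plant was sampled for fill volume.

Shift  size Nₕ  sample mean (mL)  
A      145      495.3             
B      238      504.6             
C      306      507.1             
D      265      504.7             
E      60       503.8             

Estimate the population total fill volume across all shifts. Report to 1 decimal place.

A: 145·495.3 = 71818.5
B: 238·504.6 = 120094.8
C: 306·507.1 = 155172.6
D: 265·504.7 = 133745.5
E: 60·503.8 = 30228
τ̂ = Σ Nₕx̄ₕ = 511059.4.

511059.4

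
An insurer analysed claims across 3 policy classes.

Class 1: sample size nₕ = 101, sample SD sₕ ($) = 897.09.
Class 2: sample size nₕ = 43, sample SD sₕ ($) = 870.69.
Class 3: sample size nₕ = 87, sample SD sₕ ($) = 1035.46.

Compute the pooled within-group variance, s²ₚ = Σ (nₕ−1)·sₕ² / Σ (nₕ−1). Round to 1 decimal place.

897037.5

1: (101−1)·897.09² = 100·804770.4681 = 80477046.81
2: (43−1)·870.69² = 42·758101.0761 = 31840245.1962
3: (87−1)·1035.46² = 86·1072177.4116 = 92207257.3976
Numerator = 204524549.4038; denominator = Σ(nₕ−1) = 228.
s²ₚ = 204524549.4038/228 = 897037.497... → 897037.5.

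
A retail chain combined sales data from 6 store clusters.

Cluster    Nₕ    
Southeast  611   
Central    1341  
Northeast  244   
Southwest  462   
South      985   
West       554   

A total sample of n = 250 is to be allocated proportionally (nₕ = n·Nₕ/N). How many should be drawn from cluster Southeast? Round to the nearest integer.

Share of cluster Southeast = 611/4197 = 0.14558.
Allocate 250 × 0.14558 = 36.395... → 36.

36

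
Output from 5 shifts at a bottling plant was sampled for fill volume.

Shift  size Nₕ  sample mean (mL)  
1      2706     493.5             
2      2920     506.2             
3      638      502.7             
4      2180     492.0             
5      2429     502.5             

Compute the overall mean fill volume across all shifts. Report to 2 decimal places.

N = 2706 + 2920 + 638 + 2180 + 2429 = 10873.
Overall mean = Σ (Nₕ/N)·x̄ₕ — weight by population share, not a simple average.
Σ Nₕx̄ₕ = 2706·493.5 + 2920·506.2 + 638·502.7 + 2180·492.0 + 2429·502.5 = 1335411 + 1478104 + 320722.6 + 1072560 + 1220572.5 = 5427370.1.
Divide by N: 5427370.1 / 10873 = 499.1603... → 499.16.

499.16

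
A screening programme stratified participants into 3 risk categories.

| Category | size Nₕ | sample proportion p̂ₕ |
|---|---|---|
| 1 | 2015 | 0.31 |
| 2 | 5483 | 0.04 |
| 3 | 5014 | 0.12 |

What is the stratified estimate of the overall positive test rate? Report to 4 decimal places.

N = 2015 + 5483 + 5014 = 12512.
Overall proportion = Σ (Nₕ/N)·p̂ₕ.
Σ Nₕp̂ₕ = 624.65 + 219.32 + 601.68 = 1445.65.
1445.65 / 12512 = 0.115541... → 0.1155.

0.1155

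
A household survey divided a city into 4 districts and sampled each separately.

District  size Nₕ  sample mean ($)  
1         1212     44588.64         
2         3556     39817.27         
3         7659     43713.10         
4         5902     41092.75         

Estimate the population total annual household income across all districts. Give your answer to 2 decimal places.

1: 1212·44588.64 = 54041431.68
2: 3556·39817.27 = 141590212.12
3: 7659·43713.10 = 334798632.9
4: 5902·41092.75 = 242529410.5
τ̂ = Σ Nₕx̄ₕ = 772959687.20.

772959687.20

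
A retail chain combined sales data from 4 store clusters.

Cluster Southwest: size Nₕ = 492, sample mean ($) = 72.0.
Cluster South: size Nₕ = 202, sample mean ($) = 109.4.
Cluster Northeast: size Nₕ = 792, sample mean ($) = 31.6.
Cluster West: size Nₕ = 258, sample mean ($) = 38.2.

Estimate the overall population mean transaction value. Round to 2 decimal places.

x̄_st = (Σ Nₕx̄ₕ) / (Σ Nₕ) = (492·72.0 + 202·109.4 + 792·31.6 + 258·38.2) / 1744
= 92405.6 / 1744 = 52.9849... → 52.98.

52.98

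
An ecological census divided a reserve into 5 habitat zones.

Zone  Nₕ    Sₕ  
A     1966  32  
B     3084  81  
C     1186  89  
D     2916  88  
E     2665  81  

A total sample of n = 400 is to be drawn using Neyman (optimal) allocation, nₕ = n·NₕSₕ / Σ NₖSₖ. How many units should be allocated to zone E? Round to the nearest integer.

97

A: NₕSₕ = 1966·32 = 62912
B: NₕSₕ = 3084·81 = 249804
C: NₕSₕ = 1186·89 = 105554
D: NₕSₕ = 2916·88 = 256608
E: NₕSₕ = 2665·81 = 215865
Σ NₕSₕ = 890743.
n_E = 400·215865/890743 = 96.937... → 97.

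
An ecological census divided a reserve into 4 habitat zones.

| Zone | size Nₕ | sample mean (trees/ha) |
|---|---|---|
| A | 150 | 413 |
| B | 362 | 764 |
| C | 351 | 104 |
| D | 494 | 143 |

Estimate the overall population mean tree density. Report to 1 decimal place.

N = 1357; weights Wₕ = Nₕ/N = (0.1105, 0.2668, 0.2587, 0.3640).
x̄_st = Σ Wₕ·x̄ₕ = 0.1105·413 + 0.2668·764 + 0.2587·104 + 0.3640·143 ≈ 328.419...
→ 328.4.

328.4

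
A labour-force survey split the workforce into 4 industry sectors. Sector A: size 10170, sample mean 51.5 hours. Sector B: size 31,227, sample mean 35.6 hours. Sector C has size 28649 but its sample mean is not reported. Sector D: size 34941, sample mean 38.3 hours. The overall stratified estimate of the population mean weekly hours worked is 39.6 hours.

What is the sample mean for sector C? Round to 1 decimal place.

N = 10170 + 31227 + 28649 + 34941 = 104987.
Overall total = μ·N = 39.6·104987 = 4157485.2.
Subtract the known strata: 10170·51.5 + 31227·35.6 + 34941·38.3 = 2973676.5.
Remaining total for sector C: 4157485.2 − 2973676.5 = 1183808.7.
Divide by its size: 1183808.7 / 28649 = 41.321... → 41.3.

41.3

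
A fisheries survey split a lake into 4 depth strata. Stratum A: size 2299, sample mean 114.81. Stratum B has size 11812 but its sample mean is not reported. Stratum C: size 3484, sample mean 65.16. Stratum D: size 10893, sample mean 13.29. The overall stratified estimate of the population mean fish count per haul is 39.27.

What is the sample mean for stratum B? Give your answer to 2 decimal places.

N = 2299 + 11812 + 3484 + 10893 = 28488.
Overall total = μ·N = 39.27·28488 = 1118723.76.
Subtract the known strata: 2299·114.81 + 3484·65.16 + 10893·13.29 = 635733.6.
Remaining total for stratum B: 1118723.76 − 635733.6 = 482990.16.
Divide by its size: 482990.16 / 11812 = 40.8898... → 40.89.

40.89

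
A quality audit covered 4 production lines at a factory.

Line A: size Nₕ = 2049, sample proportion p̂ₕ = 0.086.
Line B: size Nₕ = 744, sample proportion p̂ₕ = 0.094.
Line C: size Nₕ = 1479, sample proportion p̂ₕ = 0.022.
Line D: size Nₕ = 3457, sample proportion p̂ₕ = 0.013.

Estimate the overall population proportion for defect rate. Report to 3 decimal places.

0.042

N = 2049 + 744 + 1479 + 3457 = 7729.
Overall proportion = Σ (Nₕ/N)·p̂ₕ.
Σ Nₕp̂ₕ = 176.214 + 69.936 + 32.538 + 44.941 = 323.629.
323.629 / 7729 = 0.04187... → 0.042.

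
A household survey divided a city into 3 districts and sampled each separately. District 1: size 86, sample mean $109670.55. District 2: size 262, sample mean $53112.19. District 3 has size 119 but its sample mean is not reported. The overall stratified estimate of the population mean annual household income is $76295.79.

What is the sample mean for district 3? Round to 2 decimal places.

103219.10

N = 86 + 262 + 119 = 467.
Overall total = μ·N = 76295.79·467 = 35630133.93.
Subtract the known strata: 86·109670.55 + 262·53112.19 = 23347061.08.
Remaining total for district 3: 35630133.93 − 23347061.08 = 12283072.85.
Divide by its size: 12283072.85 / 119 = 103219.0996... → 103219.10.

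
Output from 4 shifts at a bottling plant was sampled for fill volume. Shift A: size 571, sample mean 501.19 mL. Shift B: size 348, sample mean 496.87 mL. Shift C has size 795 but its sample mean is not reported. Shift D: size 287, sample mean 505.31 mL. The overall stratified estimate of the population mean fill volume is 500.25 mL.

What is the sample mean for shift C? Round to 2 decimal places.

499.23

N = 571 + 348 + 795 + 287 = 2001.
Overall total = μ·N = 500.25·2001 = 1001000.25.
Subtract the known strata: 571·501.19 + 348·496.87 + 287·505.31 = 604114.22.
Remaining total for shift C: 1001000.25 − 604114.22 = 396886.03.
Divide by its size: 396886.03 / 795 = 499.2277... → 499.23.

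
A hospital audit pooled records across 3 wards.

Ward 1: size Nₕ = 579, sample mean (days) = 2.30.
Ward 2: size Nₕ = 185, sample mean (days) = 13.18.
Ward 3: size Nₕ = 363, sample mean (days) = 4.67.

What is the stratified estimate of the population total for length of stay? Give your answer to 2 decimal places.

Estimate total by summing Nₕ·x̄ₕ over strata.
579·2.30 + 185·13.18 + 363·4.67 = 1331.7 + 2438.3 + 1695.21 = 5465.21.

5465.21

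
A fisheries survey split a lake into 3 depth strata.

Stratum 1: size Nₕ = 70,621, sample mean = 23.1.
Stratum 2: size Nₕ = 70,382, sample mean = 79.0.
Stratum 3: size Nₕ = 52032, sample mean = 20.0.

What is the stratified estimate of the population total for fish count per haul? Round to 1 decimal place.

8232163.1

1: 70621·23.1 = 1631345.1
2: 70382·79.0 = 5560178
3: 52032·20.0 = 1040640
τ̂ = Σ Nₕx̄ₕ = 8232163.1.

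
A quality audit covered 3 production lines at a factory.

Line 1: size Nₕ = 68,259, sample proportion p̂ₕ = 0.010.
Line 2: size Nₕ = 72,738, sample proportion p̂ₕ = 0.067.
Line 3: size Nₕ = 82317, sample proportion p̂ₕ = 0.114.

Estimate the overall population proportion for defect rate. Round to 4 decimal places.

N = 68259 + 72738 + 82317 = 223314.
Overall proportion = Σ (Nₕ/N)·p̂ₕ.
Σ Nₕp̂ₕ = 682.59 + 4873.446 + 9384.138 = 14940.174.
14940.174 / 223314 = 0.066902... → 0.0669.

0.0669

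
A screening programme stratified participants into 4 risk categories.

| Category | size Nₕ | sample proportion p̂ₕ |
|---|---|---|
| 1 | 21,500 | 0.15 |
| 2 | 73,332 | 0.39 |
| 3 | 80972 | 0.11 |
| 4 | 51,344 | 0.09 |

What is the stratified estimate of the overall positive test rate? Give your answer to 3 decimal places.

0.200

Wₕ = Nₕ/N with N = 227148: 0.0947, 0.3228, 0.3565, 0.2260.
p̂_st = 0.0947·0.15 + 0.3228·0.39 + 0.3565·0.11 + 0.2260·0.09 ≈ 0.19966... → 0.200.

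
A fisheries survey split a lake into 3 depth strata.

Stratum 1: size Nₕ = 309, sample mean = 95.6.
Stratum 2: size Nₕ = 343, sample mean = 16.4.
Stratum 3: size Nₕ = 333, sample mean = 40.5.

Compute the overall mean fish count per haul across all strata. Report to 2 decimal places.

N = 309 + 343 + 333 = 985.
Overall mean = Σ (Nₕ/N)·x̄ₕ — weight by population share, not a simple average.
Σ Nₕx̄ₕ = 309·95.6 + 343·16.4 + 333·40.5 = 29540.4 + 5625.2 + 13486.5 = 48652.1.
Divide by N: 48652.1 / 985 = 49.3930... → 49.39.

49.39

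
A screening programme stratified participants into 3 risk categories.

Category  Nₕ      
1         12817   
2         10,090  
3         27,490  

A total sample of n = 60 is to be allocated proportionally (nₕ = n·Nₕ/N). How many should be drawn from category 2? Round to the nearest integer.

N = 12817 + 10090 + 27490 = 50397.
n_2 = 60·10090/50397 = 12.013... → 12.

12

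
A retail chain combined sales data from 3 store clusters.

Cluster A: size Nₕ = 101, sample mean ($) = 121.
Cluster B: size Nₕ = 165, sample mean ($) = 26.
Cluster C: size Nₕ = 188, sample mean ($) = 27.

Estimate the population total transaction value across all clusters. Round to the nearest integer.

21587

A: 101·121 = 12221
B: 165·26 = 4290
C: 188·27 = 5076
τ̂ = Σ Nₕx̄ₕ = 21587.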